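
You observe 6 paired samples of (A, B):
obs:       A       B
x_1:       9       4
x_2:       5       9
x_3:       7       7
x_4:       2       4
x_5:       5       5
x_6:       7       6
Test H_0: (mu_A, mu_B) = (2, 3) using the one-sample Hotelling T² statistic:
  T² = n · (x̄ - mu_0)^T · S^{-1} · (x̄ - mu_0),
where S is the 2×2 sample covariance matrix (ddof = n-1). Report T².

Step 1 — sample mean vector:
  mean(A) = (9 + 5 + 7 + 2 + 5 + 7) / 6 = 35/6 = 5.8333
  mean(B) = (4 + 9 + 7 + 4 + 5 + 6) / 6 = 35/6 = 5.8333
  x̄ = (5.8333, 5.8333),  deviation x̄ - mu_0 = (5.8333, 5.8333) - (2, 3) = (3.8333, 2.8333).

Step 2 — sample covariance matrix, S[i,j] = (1/(n-1)) · Σ_k (x_{k,i} - mean_i) · (x_{k,j} - mean_j), divisor n-1 = 5:
  S[A,A] = ((3.1667)·(3.1667) + (-0.8333)·(-0.8333) + (1.1667)·(1.1667) + (-3.8333)·(-3.8333) + (-0.8333)·(-0.8333) + (1.1667)·(1.1667)) / 5 = 28.8333/5 = 5.7667
  S[A,B] = ((3.1667)·(-1.8333) + (-0.8333)·(3.1667) + (1.1667)·(1.1667) + (-3.8333)·(-1.8333) + (-0.8333)·(-0.8333) + (1.1667)·(0.1667)) / 5 = 0.8333/5 = 0.1667
  S[B,B] = ((-1.8333)·(-1.8333) + (3.1667)·(3.1667) + (1.1667)·(1.1667) + (-1.8333)·(-1.8333) + (-0.8333)·(-0.8333) + (0.1667)·(0.1667)) / 5 = 18.8333/5 = 3.7667
  S = [[5.7667, 0.1667],
 [0.1667, 3.7667]].

Step 3 — invert S. det(S) = 5.7667·3.7667 - (0.1667)² = 21.6933.
  S^{-1} = (1/det) · [[d, -b], [-b, a]] = [[0.1736, -0.0077],
 [-0.0077, 0.2658]].

Step 4 — quadratic form (x̄ - mu_0)^T · S^{-1} · (x̄ - mu_0):
  S^{-1} · (x̄ - mu_0) = (0.6438, 0.7237),
  (x̄ - mu_0)^T · [...] = (3.8333)·(0.6438) + (2.8333)·(0.7237) = 4.5185.

Step 5 — scale by n: T² = 6 · 4.5185 = 27.1112.

T² ≈ 27.1112


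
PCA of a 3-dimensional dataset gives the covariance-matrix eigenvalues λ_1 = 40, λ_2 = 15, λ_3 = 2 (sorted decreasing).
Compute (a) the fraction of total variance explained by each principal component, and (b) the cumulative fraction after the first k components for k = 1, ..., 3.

Step 1 — total variance = trace(Sigma) = Σ λ_i = 40 + 15 + 2 = 57.

Step 2 — fraction explained by component i = λ_i / Σ λ:
  PC1: 40/57 = 0.7018
  PC2: 15/57 = 0.2632
  PC3: 2/57 = 0.0351

Step 3 — cumulative fraction after k components = (λ_1 + ... + λ_k) / Σ λ:
  k = 1: 40/57 = 0.7018
  k = 2: (40 + 15)/57 = 55/57 = 0.9649
  k = 3: (40 + 15 + 2)/57 = 57/57 = 1

Summary (fraction, with percent):

explained: PC1 0.7018 (70.18%), PC2 0.2632 (26.32%), PC3 0.0351 (3.51%);  cumulative: 0.7018, 0.9649, 1


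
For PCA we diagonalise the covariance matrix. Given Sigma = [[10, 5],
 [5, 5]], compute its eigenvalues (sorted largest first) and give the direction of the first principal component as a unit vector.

Step 1 — characteristic polynomial of 2×2 Sigma:
  det(Sigma - λI) = λ² - trace · λ + det = 0.
  trace = 10 + 5 = 15, det = 10·5 - (5)² = 25.
Step 2 — discriminant:
  Δ = trace² - 4·det = 225 - 100 = 125.
Step 3 — eigenvalues:
  λ = (trace ± √Δ)/2 = (15 ± 11.1803)/2,
  λ_1 = 13.0902,  λ_2 = 1.9098.

Step 4 — unit eigenvector for λ_1: solve (Sigma - λ_1 I)v = 0. First row:
  (10 - 13.0902)·v_x + (5)·v_y = 0, i.e. (-3.0902)·v_x + (5)·v_y = 0,
  so v ∝ (b, λ_1 - a) = (5, 3.0902) = u.
  ||u|| = √((5)² + (3.0902)²) = √(34.5492) ≈ 5.8779,
  v_1 = u/||u|| ≈ (0.8507, 0.5257) (||v_1|| = 1).

λ_1 = 13.0902,  λ_2 = 1.9098;  v_1 ≈ (0.8507, 0.5257)


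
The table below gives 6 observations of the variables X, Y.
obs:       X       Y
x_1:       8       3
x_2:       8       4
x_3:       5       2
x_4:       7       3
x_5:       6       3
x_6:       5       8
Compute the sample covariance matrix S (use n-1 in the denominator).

Step 1 — column means:
  mean(X) = (8 + 8 + 5 + 7 + 6 + 5) / 6 = 39/6 = 6.5
  mean(Y) = (3 + 4 + 2 + 3 + 3 + 8) / 6 = 23/6 = 3.8333

Step 2 — sample covariance S[i,j] = (1/(n-1)) · Σ_k (x_{k,i} - mean_i) · (x_{k,j} - mean_j), with n-1 = 5.
  S[X,X] = ((1.5)·(1.5) + (1.5)·(1.5) + (-1.5)·(-1.5) + (0.5)·(0.5) + (-0.5)·(-0.5) + (-1.5)·(-1.5)) / 5 = 9.5/5 = 1.9
  S[X,Y] = ((1.5)·(-0.8333) + (1.5)·(0.1667) + (-1.5)·(-1.8333) + (0.5)·(-0.8333) + (-0.5)·(-0.8333) + (-1.5)·(4.1667)) / 5 = -4.5/5 = -0.9
  S[Y,Y] = ((-0.8333)·(-0.8333) + (0.1667)·(0.1667) + (-1.8333)·(-1.8333) + (-0.8333)·(-0.8333) + (-0.8333)·(-0.8333) + (4.1667)·(4.1667)) / 5 = 22.8333/5 = 4.5667

S is symmetric (S[j,i] = S[i,j]). Assembling:

S = [[1.9, -0.9],
 [-0.9, 4.5667]]


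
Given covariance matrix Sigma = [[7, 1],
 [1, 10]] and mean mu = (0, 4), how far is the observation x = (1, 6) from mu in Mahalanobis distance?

Step 1 — centre the observation: (x - mu) = (1, 2).

Step 2 — invert Sigma. det(Sigma) = 7·10 - (1)² = 69.
  Sigma^{-1} = (1/det) · [[d, -b], [-b, a]] = [[0.1449, -0.0145],
 [-0.0145, 0.1014]].

Step 3 — form the quadratic (x - mu)^T · Sigma^{-1} · (x - mu):
  Sigma^{-1} · (x - mu) = (0.1159, 0.1884).
  (x - mu)^T · [Sigma^{-1} · (x - mu)] = (1)·(0.1159) + (2)·(0.1884) = 0.4928.

Step 4 — take square root: d = √(0.4928) ≈ 0.702.

d(x, mu) = √(0.4928) ≈ 0.702


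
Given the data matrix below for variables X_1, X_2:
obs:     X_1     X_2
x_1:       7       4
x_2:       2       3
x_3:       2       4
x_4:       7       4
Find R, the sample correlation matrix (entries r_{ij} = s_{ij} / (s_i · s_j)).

Step 1 — column means:
  mean(X_1) = (7 + 2 + 2 + 7) / 4 = 18/4 = 4.5
  mean(X_2) = (4 + 3 + 4 + 4) / 4 = 15/4 = 3.75

Step 2 — sample variances and covariances s[i,j] = (1/(n-1)) · Σ_k (x_{k,i} - mean_i) · (x_{k,j} - mean_j), with n-1 = 3:
  s[X_1,X_1] = ((2.5)·(2.5) + (-2.5)·(-2.5) + (-2.5)·(-2.5) + (2.5)·(2.5)) / 3 = 25/3 = 8.3333
  s[X_1,X_2] = ((2.5)·(0.25) + (-2.5)·(-0.75) + (-2.5)·(0.25) + (2.5)·(0.25)) / 3 = 2.5/3 = 0.8333
  s[X_2,X_2] = ((0.25)·(0.25) + (-0.75)·(-0.75) + (0.25)·(0.25) + (0.25)·(0.25)) / 3 = 0.75/3 = 0.25
  Sample standard deviations s_i = √(s[i,i]):
  s(X_1) = √(8.3333) = 2.8868
  s(X_2) = √(0.25) = 0.5

Step 3 — r_{ij} = s_{ij} / (s_i · s_j):
  r[X_1,X_1] = 1 (diagonal).
  r[X_1,X_2] = 0.8333 / (2.8868 · 0.5) = 0.8333 / 1.4434 = 0.5774
  r[X_2,X_2] = 1 (diagonal).

R is symmetric with unit diagonal. Assembling:

R = [[1, 0.5774],
 [0.5774, 1]]


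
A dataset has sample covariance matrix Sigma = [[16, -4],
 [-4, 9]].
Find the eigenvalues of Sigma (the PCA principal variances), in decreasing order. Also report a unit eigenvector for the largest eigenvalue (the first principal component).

Step 1 — characteristic polynomial of 2×2 Sigma:
  det(Sigma - λI) = λ² - trace · λ + det = 0.
  trace = 16 + 9 = 25, det = 16·9 - (-4)² = 128.
Step 2 — discriminant:
  Δ = trace² - 4·det = 625 - 512 = 113.
Step 3 — eigenvalues:
  λ = (trace ± √Δ)/2 = (25 ± 10.6301)/2,
  λ_1 = 17.8151,  λ_2 = 7.1849.

Step 4 — unit eigenvector for λ_1: solve (Sigma - λ_1 I)v = 0. First row:
  (16 - 17.8151)·v_x + (-4)·v_y = 0, i.e. (-1.8151)·v_x + (-4)·v_y = 0,
  so v ∝ (b, λ_1 - a) = (-4, 1.8151); multiply by -1 so the first entry is positive: u = (4, -1.8151).
  ||u|| = √((4)² + (-1.8151)²) = √(19.2945) ≈ 4.3925,
  v_1 = u/||u|| ≈ (0.9106, -0.4132) (||v_1|| = 1).

λ_1 = 17.8151,  λ_2 = 7.1849;  v_1 ≈ (0.9106, -0.4132)


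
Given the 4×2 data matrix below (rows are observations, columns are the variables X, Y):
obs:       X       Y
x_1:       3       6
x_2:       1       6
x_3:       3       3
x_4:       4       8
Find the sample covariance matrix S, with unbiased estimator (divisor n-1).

Step 1 — column means:
  mean(X) = (3 + 1 + 3 + 4) / 4 = 11/4 = 2.75
  mean(Y) = (6 + 6 + 3 + 8) / 4 = 23/4 = 5.75

Step 2 — sample covariance S[i,j] = (1/(n-1)) · Σ_k (x_{k,i} - mean_i) · (x_{k,j} - mean_j), with n-1 = 3.
  S[X,X] = ((0.25)·(0.25) + (-1.75)·(-1.75) + (0.25)·(0.25) + (1.25)·(1.25)) / 3 = 4.75/3 = 1.5833
  S[X,Y] = ((0.25)·(0.25) + (-1.75)·(0.25) + (0.25)·(-2.75) + (1.25)·(2.25)) / 3 = 1.75/3 = 0.5833
  S[Y,Y] = ((0.25)·(0.25) + (0.25)·(0.25) + (-2.75)·(-2.75) + (2.25)·(2.25)) / 3 = 12.75/3 = 4.25

S is symmetric (S[j,i] = S[i,j]). Assembling:

S = [[1.5833, 0.5833],
 [0.5833, 4.25]]


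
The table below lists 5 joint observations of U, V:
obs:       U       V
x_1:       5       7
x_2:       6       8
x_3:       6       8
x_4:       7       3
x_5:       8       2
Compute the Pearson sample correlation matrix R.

Step 1 — column means:
  mean(U) = (5 + 6 + 6 + 7 + 8) / 5 = 32/5 = 6.4
  mean(V) = (7 + 8 + 8 + 3 + 2) / 5 = 28/5 = 5.6

Step 2 — sample variances and covariances s[i,j] = (1/(n-1)) · Σ_k (x_{k,i} - mean_i) · (x_{k,j} - mean_j), with n-1 = 4:
  s[U,U] = ((-1.4)·(-1.4) + (-0.4)·(-0.4) + (-0.4)·(-0.4) + (0.6)·(0.6) + (1.6)·(1.6)) / 4 = 5.2/4 = 1.3
  s[U,V] = ((-1.4)·(1.4) + (-0.4)·(2.4) + (-0.4)·(2.4) + (0.6)·(-2.6) + (1.6)·(-3.6)) / 4 = -11.2/4 = -2.8
  s[V,V] = ((1.4)·(1.4) + (2.4)·(2.4) + (2.4)·(2.4) + (-2.6)·(-2.6) + (-3.6)·(-3.6)) / 4 = 33.2/4 = 8.3
  Sample standard deviations s_i = √(s[i,i]):
  s(U) = √(1.3) = 1.1402
  s(V) = √(8.3) = 2.881

Step 3 — r_{ij} = s_{ij} / (s_i · s_j):
  r[U,U] = 1 (diagonal).
  r[U,V] = -2.8 / (1.1402 · 2.881) = -2.8 / 3.2848 = -0.8524
  r[V,V] = 1 (diagonal).

R is symmetric with unit diagonal. Assembling:

R = [[1, -0.8524],
 [-0.8524, 1]]


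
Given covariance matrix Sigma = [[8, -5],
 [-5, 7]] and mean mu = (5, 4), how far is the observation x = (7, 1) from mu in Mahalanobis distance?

Step 1 — centre the observation: (x - mu) = (2, -3).

Step 2 — invert Sigma. det(Sigma) = 8·7 - (-5)² = 31.
  Sigma^{-1} = (1/det) · [[d, -b], [-b, a]] = [[0.2258, 0.1613],
 [0.1613, 0.2581]].

Step 3 — form the quadratic (x - mu)^T · Sigma^{-1} · (x - mu):
  Sigma^{-1} · (x - mu) = (-0.0323, -0.4516).
  (x - mu)^T · [Sigma^{-1} · (x - mu)] = (2)·(-0.0323) + (-3)·(-0.4516) = 1.2903.

Step 4 — take square root: d = √(1.2903) ≈ 1.1359.

d(x, mu) = √(1.2903) ≈ 1.1359


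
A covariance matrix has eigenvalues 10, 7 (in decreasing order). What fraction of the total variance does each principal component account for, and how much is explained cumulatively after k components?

Step 1 — total variance = trace(Sigma) = Σ λ_i = 10 + 7 = 17.

Step 2 — fraction explained by component i = λ_i / Σ λ:
  PC1: 10/17 = 0.5882
  PC2: 7/17 = 0.4118

Step 3 — cumulative fraction after k components = (λ_1 + ... + λ_k) / Σ λ:
  k = 1: 10/17 = 0.5882
  k = 2: (10 + 7)/17 = 17/17 = 1

Summary (fraction, with percent):

explained: PC1 0.5882 (58.82%), PC2 0.4118 (41.18%);  cumulative: 0.5882, 1


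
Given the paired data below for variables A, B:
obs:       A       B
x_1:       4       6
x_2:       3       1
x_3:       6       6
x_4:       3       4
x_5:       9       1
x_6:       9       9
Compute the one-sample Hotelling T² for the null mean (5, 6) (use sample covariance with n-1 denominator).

Step 1 — sample mean vector:
  mean(A) = (4 + 3 + 6 + 3 + 9 + 9) / 6 = 34/6 = 5.6667
  mean(B) = (6 + 1 + 6 + 4 + 1 + 9) / 6 = 27/6 = 4.5
  x̄ = (5.6667, 4.5),  deviation x̄ - mu_0 = (5.6667, 4.5) - (5, 6) = (0.6667, -1.5).

Step 2 — sample covariance matrix, S[i,j] = (1/(n-1)) · Σ_k (x_{k,i} - mean_i) · (x_{k,j} - mean_j), divisor n-1 = 5:
  S[A,A] = ((-1.6667)·(-1.6667) + (-2.6667)·(-2.6667) + (0.3333)·(0.3333) + (-2.6667)·(-2.6667) + (3.3333)·(3.3333) + (3.3333)·(3.3333)) / 5 = 39.3333/5 = 7.8667
  S[A,B] = ((-1.6667)·(1.5) + (-2.6667)·(-3.5) + (0.3333)·(1.5) + (-2.6667)·(-0.5) + (3.3333)·(-3.5) + (3.3333)·(4.5)) / 5 = 12/5 = 2.4
  S[B,B] = ((1.5)·(1.5) + (-3.5)·(-3.5) + (1.5)·(1.5) + (-0.5)·(-0.5) + (-3.5)·(-3.5) + (4.5)·(4.5)) / 5 = 49.5/5 = 9.9
  S = [[7.8667, 2.4],
 [2.4, 9.9]].

Step 3 — invert S. det(S) = 7.8667·9.9 - (2.4)² = 72.12.
  S^{-1} = (1/det) · [[d, -b], [-b, a]] = [[0.1373, -0.0333],
 [-0.0333, 0.1091]].

Step 4 — quadratic form (x̄ - mu_0)^T · S^{-1} · (x̄ - mu_0):
  S^{-1} · (x̄ - mu_0) = (0.1414, -0.1858),
  (x̄ - mu_0)^T · [...] = (0.6667)·(0.1414) + (-1.5)·(-0.1858) = 0.373.

Step 5 — scale by n: T² = 6 · 0.373 = 2.2379.

T² ≈ 2.2379


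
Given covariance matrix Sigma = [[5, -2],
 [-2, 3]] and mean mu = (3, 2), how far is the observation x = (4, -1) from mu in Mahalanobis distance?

Step 1 — centre the observation: (x - mu) = (1, -3).

Step 2 — invert Sigma. det(Sigma) = 5·3 - (-2)² = 11.
  Sigma^{-1} = (1/det) · [[d, -b], [-b, a]] = [[0.2727, 0.1818],
 [0.1818, 0.4545]].

Step 3 — form the quadratic (x - mu)^T · Sigma^{-1} · (x - mu):
  Sigma^{-1} · (x - mu) = (-0.2727, -1.1818).
  (x - mu)^T · [Sigma^{-1} · (x - mu)] = (1)·(-0.2727) + (-3)·(-1.1818) = 3.2727.

Step 4 — take square root: d = √(3.2727) ≈ 1.8091.

d(x, mu) = √(3.2727) ≈ 1.8091


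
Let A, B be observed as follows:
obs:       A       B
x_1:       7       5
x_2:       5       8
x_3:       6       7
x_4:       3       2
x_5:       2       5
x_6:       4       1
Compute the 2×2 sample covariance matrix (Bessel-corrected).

Step 1 — column means:
  mean(A) = (7 + 5 + 6 + 3 + 2 + 4) / 6 = 27/6 = 4.5
  mean(B) = (5 + 8 + 7 + 2 + 5 + 1) / 6 = 28/6 = 4.6667

Step 2 — sample covariance S[i,j] = (1/(n-1)) · Σ_k (x_{k,i} - mean_i) · (x_{k,j} - mean_j), with n-1 = 5.
  S[A,A] = ((2.5)·(2.5) + (0.5)·(0.5) + (1.5)·(1.5) + (-1.5)·(-1.5) + (-2.5)·(-2.5) + (-0.5)·(-0.5)) / 5 = 17.5/5 = 3.5
  S[A,B] = ((2.5)·(0.3333) + (0.5)·(3.3333) + (1.5)·(2.3333) + (-1.5)·(-2.6667) + (-2.5)·(0.3333) + (-0.5)·(-3.6667)) / 5 = 11/5 = 2.2
  S[B,B] = ((0.3333)·(0.3333) + (3.3333)·(3.3333) + (2.3333)·(2.3333) + (-2.6667)·(-2.6667) + (0.3333)·(0.3333) + (-3.6667)·(-3.6667)) / 5 = 37.3333/5 = 7.4667

S is symmetric (S[j,i] = S[i,j]). Assembling:

S = [[3.5, 2.2],
 [2.2, 7.4667]]


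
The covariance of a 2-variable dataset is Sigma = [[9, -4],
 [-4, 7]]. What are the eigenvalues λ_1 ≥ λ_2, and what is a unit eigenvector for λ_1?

Step 1 — characteristic polynomial of 2×2 Sigma:
  det(Sigma - λI) = λ² - trace · λ + det = 0.
  trace = 9 + 7 = 16, det = 9·7 - (-4)² = 47.
Step 2 — discriminant:
  Δ = trace² - 4·det = 256 - 188 = 68.
Step 3 — eigenvalues:
  λ = (trace ± √Δ)/2 = (16 ± 8.2462)/2,
  λ_1 = 12.1231,  λ_2 = 3.8769.

Step 4 — unit eigenvector for λ_1: solve (Sigma - λ_1 I)v = 0. First row:
  (9 - 12.1231)·v_x + (-4)·v_y = 0, i.e. (-3.1231)·v_x + (-4)·v_y = 0,
  so v ∝ (b, λ_1 - a) = (-4, 3.1231); multiply by -1 so the first entry is positive: u = (4, -3.1231).
  ||u|| = √((4)² + (-3.1231)²) = √(25.7538) ≈ 5.0748,
  v_1 = u/||u|| ≈ (0.7882, -0.6154) (||v_1|| = 1).

λ_1 = 12.1231,  λ_2 = 3.8769;  v_1 ≈ (0.7882, -0.6154)


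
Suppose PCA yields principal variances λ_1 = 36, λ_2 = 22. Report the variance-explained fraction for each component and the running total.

Step 1 — total variance = trace(Sigma) = Σ λ_i = 36 + 22 = 58.

Step 2 — fraction explained by component i = λ_i / Σ λ:
  PC1: 36/58 = 0.6207
  PC2: 22/58 = 0.3793

Step 3 — cumulative fraction after k components = (λ_1 + ... + λ_k) / Σ λ:
  k = 1: 36/58 = 0.6207
  k = 2: (36 + 22)/58 = 58/58 = 1

Summary (fraction, with percent):

explained: PC1 0.6207 (62.07%), PC2 0.3793 (37.93%);  cumulative: 0.6207, 1


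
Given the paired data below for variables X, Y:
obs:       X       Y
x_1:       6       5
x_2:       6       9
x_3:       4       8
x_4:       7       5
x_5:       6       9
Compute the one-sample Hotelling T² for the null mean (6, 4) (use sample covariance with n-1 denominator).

Step 1 — sample mean vector:
  mean(X) = (6 + 6 + 4 + 7 + 6) / 5 = 29/5 = 5.8
  mean(Y) = (5 + 9 + 8 + 5 + 9) / 5 = 36/5 = 7.2
  x̄ = (5.8, 7.2),  deviation x̄ - mu_0 = (5.8, 7.2) - (6, 4) = (-0.2, 3.2).

Step 2 — sample covariance matrix, S[i,j] = (1/(n-1)) · Σ_k (x_{k,i} - mean_i) · (x_{k,j} - mean_j), divisor n-1 = 4:
  S[X,X] = ((0.2)·(0.2) + (0.2)·(0.2) + (-1.8)·(-1.8) + (1.2)·(1.2) + (0.2)·(0.2)) / 4 = 4.8/4 = 1.2
  S[X,Y] = ((0.2)·(-2.2) + (0.2)·(1.8) + (-1.8)·(0.8) + (1.2)·(-2.2) + (0.2)·(1.8)) / 4 = -3.8/4 = -0.95
  S[Y,Y] = ((-2.2)·(-2.2) + (1.8)·(1.8) + (0.8)·(0.8) + (-2.2)·(-2.2) + (1.8)·(1.8)) / 4 = 16.8/4 = 4.2
  S = [[1.2, -0.95],
 [-0.95, 4.2]].

Step 3 — invert S. det(S) = 1.2·4.2 - (-0.95)² = 4.1375.
  S^{-1} = (1/det) · [[d, -b], [-b, a]] = [[1.0151, 0.2296],
 [0.2296, 0.29]].

Step 4 — quadratic form (x̄ - mu_0)^T · S^{-1} · (x̄ - mu_0):
  S^{-1} · (x̄ - mu_0) = (0.5317, 0.8822),
  (x̄ - mu_0)^T · [...] = (-0.2)·(0.5317) + (3.2)·(0.8822) = 2.7166.

Step 5 — scale by n: T² = 5 · 2.7166 = 13.5831.

T² ≈ 13.5831


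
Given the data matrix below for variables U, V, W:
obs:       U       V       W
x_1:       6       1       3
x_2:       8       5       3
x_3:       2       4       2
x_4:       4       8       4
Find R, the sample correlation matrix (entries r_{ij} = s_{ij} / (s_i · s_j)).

Step 1 — column means:
  mean(U) = (6 + 8 + 2 + 4) / 4 = 20/4 = 5
  mean(V) = (1 + 5 + 4 + 8) / 4 = 18/4 = 4.5
  mean(W) = (3 + 3 + 2 + 4) / 4 = 12/4 = 3

Step 2 — sample variances and covariances s[i,j] = (1/(n-1)) · Σ_k (x_{k,i} - mean_i) · (x_{k,j} - mean_j), with n-1 = 3:
  s[U,U] = ((1)·(1) + (3)·(3) + (-3)·(-3) + (-1)·(-1)) / 3 = 20/3 = 6.6667
  s[U,V] = ((1)·(-3.5) + (3)·(0.5) + (-3)·(-0.5) + (-1)·(3.5)) / 3 = -4/3 = -1.3333
  s[U,W] = ((1)·(0) + (3)·(0) + (-3)·(-1) + (-1)·(1)) / 3 = 2/3 = 0.6667
  s[V,V] = ((-3.5)·(-3.5) + (0.5)·(0.5) + (-0.5)·(-0.5) + (3.5)·(3.5)) / 3 = 25/3 = 8.3333
  s[V,W] = ((-3.5)·(0) + (0.5)·(0) + (-0.5)·(-1) + (3.5)·(1)) / 3 = 4/3 = 1.3333
  s[W,W] = ((0)·(0) + (0)·(0) + (-1)·(-1) + (1)·(1)) / 3 = 2/3 = 0.6667
  Sample standard deviations s_i = √(s[i,i]):
  s(U) = √(6.6667) = 2.582
  s(V) = √(8.3333) = 2.8868
  s(W) = √(0.6667) = 0.8165

Step 3 — r_{ij} = s_{ij} / (s_i · s_j):
  r[U,U] = 1 (diagonal).
  r[U,V] = -1.3333 / (2.582 · 2.8868) = -1.3333 / 7.4536 = -0.1789
  r[U,W] = 0.6667 / (2.582 · 0.8165) = 0.6667 / 2.1082 = 0.3162
  r[V,V] = 1 (diagonal).
  r[V,W] = 1.3333 / (2.8868 · 0.8165) = 1.3333 / 2.357 = 0.5657
  r[W,W] = 1 (diagonal).

R is symmetric with unit diagonal. Assembling:

R = [[1, -0.1789, 0.3162],
 [-0.1789, 1, 0.5657],
 [0.3162, 0.5657, 1]]


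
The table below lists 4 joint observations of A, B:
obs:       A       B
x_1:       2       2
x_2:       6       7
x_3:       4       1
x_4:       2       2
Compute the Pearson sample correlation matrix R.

Step 1 — column means:
  mean(A) = (2 + 6 + 4 + 2) / 4 = 14/4 = 3.5
  mean(B) = (2 + 7 + 1 + 2) / 4 = 12/4 = 3

Step 2 — sample variances and covariances s[i,j] = (1/(n-1)) · Σ_k (x_{k,i} - mean_i) · (x_{k,j} - mean_j), with n-1 = 3:
  s[A,A] = ((-1.5)·(-1.5) + (2.5)·(2.5) + (0.5)·(0.5) + (-1.5)·(-1.5)) / 3 = 11/3 = 3.6667
  s[A,B] = ((-1.5)·(-1) + (2.5)·(4) + (0.5)·(-2) + (-1.5)·(-1)) / 3 = 12/3 = 4
  s[B,B] = ((-1)·(-1) + (4)·(4) + (-2)·(-2) + (-1)·(-1)) / 3 = 22/3 = 7.3333
  Sample standard deviations s_i = √(s[i,i]):
  s(A) = √(3.6667) = 1.9149
  s(B) = √(7.3333) = 2.708

Step 3 — r_{ij} = s_{ij} / (s_i · s_j):
  r[A,A] = 1 (diagonal).
  r[A,B] = 4 / (1.9149 · 2.708) = 4 / 5.1854 = 0.7714
  r[B,B] = 1 (diagonal).

R is symmetric with unit diagonal. Assembling:

R = [[1, 0.7714],
 [0.7714, 1]]


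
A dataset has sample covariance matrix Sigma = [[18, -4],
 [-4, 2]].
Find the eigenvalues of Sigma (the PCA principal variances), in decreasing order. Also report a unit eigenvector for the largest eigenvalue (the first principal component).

Step 1 — characteristic polynomial of 2×2 Sigma:
  det(Sigma - λI) = λ² - trace · λ + det = 0.
  trace = 18 + 2 = 20, det = 18·2 - (-4)² = 20.
Step 2 — discriminant:
  Δ = trace² - 4·det = 400 - 80 = 320.
Step 3 — eigenvalues:
  λ = (trace ± √Δ)/2 = (20 ± 17.8885)/2,
  λ_1 = 18.9443,  λ_2 = 1.0557.

Step 4 — unit eigenvector for λ_1: solve (Sigma - λ_1 I)v = 0. First row:
  (18 - 18.9443)·v_x + (-4)·v_y = 0, i.e. (-0.9443)·v_x + (-4)·v_y = 0,
  so v ∝ (b, λ_1 - a) = (-4, 0.9443); multiply by -1 so the first entry is positive: u = (4, -0.9443).
  ||u|| = √((4)² + (-0.9443)²) = √(16.8916) ≈ 4.1099,
  v_1 = u/||u|| ≈ (0.9732, -0.2298) (||v_1|| = 1).

λ_1 = 18.9443,  λ_2 = 1.0557;  v_1 ≈ (0.9732, -0.2298)


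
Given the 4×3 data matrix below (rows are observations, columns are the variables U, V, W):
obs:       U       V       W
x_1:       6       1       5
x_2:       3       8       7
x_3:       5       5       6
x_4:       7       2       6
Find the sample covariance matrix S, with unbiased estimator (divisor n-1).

Step 1 — column means:
  mean(U) = (6 + 3 + 5 + 7) / 4 = 21/4 = 5.25
  mean(V) = (1 + 8 + 5 + 2) / 4 = 16/4 = 4
  mean(W) = (5 + 7 + 6 + 6) / 4 = 24/4 = 6

Step 2 — sample covariance S[i,j] = (1/(n-1)) · Σ_k (x_{k,i} - mean_i) · (x_{k,j} - mean_j), with n-1 = 3.
  S[U,U] = ((0.75)·(0.75) + (-2.25)·(-2.25) + (-0.25)·(-0.25) + (1.75)·(1.75)) / 3 = 8.75/3 = 2.9167
  S[U,V] = ((0.75)·(-3) + (-2.25)·(4) + (-0.25)·(1) + (1.75)·(-2)) / 3 = -15/3 = -5
  S[U,W] = ((0.75)·(-1) + (-2.25)·(1) + (-0.25)·(0) + (1.75)·(0)) / 3 = -3/3 = -1
  S[V,V] = ((-3)·(-3) + (4)·(4) + (1)·(1) + (-2)·(-2)) / 3 = 30/3 = 10
  S[V,W] = ((-3)·(-1) + (4)·(1) + (1)·(0) + (-2)·(0)) / 3 = 7/3 = 2.3333
  S[W,W] = ((-1)·(-1) + (1)·(1) + (0)·(0) + (0)·(0)) / 3 = 2/3 = 0.6667

S is symmetric (S[j,i] = S[i,j]). Assembling:

S = [[2.9167, -5, -1],
 [-5, 10, 2.3333],
 [-1, 2.3333, 0.6667]]


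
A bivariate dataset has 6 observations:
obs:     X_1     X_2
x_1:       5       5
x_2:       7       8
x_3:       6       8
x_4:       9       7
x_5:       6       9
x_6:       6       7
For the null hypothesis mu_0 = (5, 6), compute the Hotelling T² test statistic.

Step 1 — sample mean vector:
  mean(X_1) = (5 + 7 + 6 + 9 + 6 + 6) / 6 = 39/6 = 6.5
  mean(X_2) = (5 + 8 + 8 + 7 + 9 + 7) / 6 = 44/6 = 7.3333
  x̄ = (6.5, 7.3333),  deviation x̄ - mu_0 = (6.5, 7.3333) - (5, 6) = (1.5, 1.3333).

Step 2 — sample covariance matrix, S[i,j] = (1/(n-1)) · Σ_k (x_{k,i} - mean_i) · (x_{k,j} - mean_j), divisor n-1 = 5:
  S[X_1,X_1] = ((-1.5)·(-1.5) + (0.5)·(0.5) + (-0.5)·(-0.5) + (2.5)·(2.5) + (-0.5)·(-0.5) + (-0.5)·(-0.5)) / 5 = 9.5/5 = 1.9
  S[X_1,X_2] = ((-1.5)·(-2.3333) + (0.5)·(0.6667) + (-0.5)·(0.6667) + (2.5)·(-0.3333) + (-0.5)·(1.6667) + (-0.5)·(-0.3333)) / 5 = 2/5 = 0.4
  S[X_2,X_2] = ((-2.3333)·(-2.3333) + (0.6667)·(0.6667) + (0.6667)·(0.6667) + (-0.3333)·(-0.3333) + (1.6667)·(1.6667) + (-0.3333)·(-0.3333)) / 5 = 9.3333/5 = 1.8667
  S = [[1.9, 0.4],
 [0.4, 1.8667]].

Step 3 — invert S. det(S) = 1.9·1.8667 - (0.4)² = 3.3867.
  S^{-1} = (1/det) · [[d, -b], [-b, a]] = [[0.5512, -0.1181],
 [-0.1181, 0.561]].

Step 4 — quadratic form (x̄ - mu_0)^T · S^{-1} · (x̄ - mu_0):
  S^{-1} · (x̄ - mu_0) = (0.6693, 0.5709),
  (x̄ - mu_0)^T · [...] = (1.5)·(0.6693) + (1.3333)·(0.5709) = 1.7651.

Step 5 — scale by n: T² = 6 · 1.7651 = 10.5906.

T² ≈ 10.5906


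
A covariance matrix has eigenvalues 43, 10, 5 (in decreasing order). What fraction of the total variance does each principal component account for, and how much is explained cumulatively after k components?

Step 1 — total variance = trace(Sigma) = Σ λ_i = 43 + 10 + 5 = 58.

Step 2 — fraction explained by component i = λ_i / Σ λ:
  PC1: 43/58 = 0.7414
  PC2: 10/58 = 0.1724
  PC3: 5/58 = 0.0862

Step 3 — cumulative fraction after k components = (λ_1 + ... + λ_k) / Σ λ:
  k = 1: 43/58 = 0.7414
  k = 2: (43 + 10)/58 = 53/58 = 0.9138
  k = 3: (43 + 10 + 5)/58 = 58/58 = 1

Summary (fraction, with percent):

explained: PC1 0.7414 (74.14%), PC2 0.1724 (17.24%), PC3 0.0862 (8.62%);  cumulative: 0.7414, 0.9138, 1


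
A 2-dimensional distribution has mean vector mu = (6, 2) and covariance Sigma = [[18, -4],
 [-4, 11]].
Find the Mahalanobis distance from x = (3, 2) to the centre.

Step 1 — centre the observation: (x - mu) = (-3, 0).

Step 2 — invert Sigma. det(Sigma) = 18·11 - (-4)² = 182.
  Sigma^{-1} = (1/det) · [[d, -b], [-b, a]] = [[0.0604, 0.022],
 [0.022, 0.0989]].

Step 3 — form the quadratic (x - mu)^T · Sigma^{-1} · (x - mu):
  Sigma^{-1} · (x - mu) = (-0.1813, -0.0659).
  (x - mu)^T · [Sigma^{-1} · (x - mu)] = (-3)·(-0.1813) + (0)·(-0.0659) = 0.544.

Step 4 — take square root: d = √(0.544) ≈ 0.7375.

d(x, mu) = √(0.544) ≈ 0.7375


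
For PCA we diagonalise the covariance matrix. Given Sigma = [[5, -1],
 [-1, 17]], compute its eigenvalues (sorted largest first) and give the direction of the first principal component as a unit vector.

Step 1 — characteristic polynomial of 2×2 Sigma:
  det(Sigma - λI) = λ² - trace · λ + det = 0.
  trace = 5 + 17 = 22, det = 5·17 - (-1)² = 84.
Step 2 — discriminant:
  Δ = trace² - 4·det = 484 - 336 = 148.
Step 3 — eigenvalues:
  λ = (trace ± √Δ)/2 = (22 ± 12.1655)/2,
  λ_1 = 17.0828,  λ_2 = 4.9172.

Step 4 — unit eigenvector for λ_1: solve (Sigma - λ_1 I)v = 0. First row:
  (5 - 17.0828)·v_x + (-1)·v_y = 0, i.e. (-12.0828)·v_x + (-1)·v_y = 0,
  so v ∝ (b, λ_1 - a) = (-1, 12.0828); multiply by -1 so the first entry is positive: u = (1, -12.0828).
  ||u|| = √((1)² + (-12.0828)²) = √(146.9932) ≈ 12.1241,
  v_1 = u/||u|| ≈ (0.0825, -0.9966) (||v_1|| = 1).

λ_1 = 17.0828,  λ_2 = 4.9172;  v_1 ≈ (0.0825, -0.9966)


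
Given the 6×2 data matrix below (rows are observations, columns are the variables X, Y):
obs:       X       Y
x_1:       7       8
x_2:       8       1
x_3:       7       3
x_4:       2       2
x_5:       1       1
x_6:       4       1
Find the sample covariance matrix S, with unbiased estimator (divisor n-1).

Step 1 — column means:
  mean(X) = (7 + 8 + 7 + 2 + 1 + 4) / 6 = 29/6 = 4.8333
  mean(Y) = (8 + 1 + 3 + 2 + 1 + 1) / 6 = 16/6 = 2.6667

Step 2 — sample covariance S[i,j] = (1/(n-1)) · Σ_k (x_{k,i} - mean_i) · (x_{k,j} - mean_j), with n-1 = 5.
  S[X,X] = ((2.1667)·(2.1667) + (3.1667)·(3.1667) + (2.1667)·(2.1667) + (-2.8333)·(-2.8333) + (-3.8333)·(-3.8333) + (-0.8333)·(-0.8333)) / 5 = 42.8333/5 = 8.5667
  S[X,Y] = ((2.1667)·(5.3333) + (3.1667)·(-1.6667) + (2.1667)·(0.3333) + (-2.8333)·(-0.6667) + (-3.8333)·(-1.6667) + (-0.8333)·(-1.6667)) / 5 = 16.6667/5 = 3.3333
  S[Y,Y] = ((5.3333)·(5.3333) + (-1.6667)·(-1.6667) + (0.3333)·(0.3333) + (-0.6667)·(-0.6667) + (-1.6667)·(-1.6667) + (-1.6667)·(-1.6667)) / 5 = 37.3333/5 = 7.4667

S is symmetric (S[j,i] = S[i,j]). Assembling:

S = [[8.5667, 3.3333],
 [3.3333, 7.4667]]


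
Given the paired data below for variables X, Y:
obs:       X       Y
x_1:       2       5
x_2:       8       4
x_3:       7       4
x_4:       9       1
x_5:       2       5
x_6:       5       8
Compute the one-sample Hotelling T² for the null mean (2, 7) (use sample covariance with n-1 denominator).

Step 1 — sample mean vector:
  mean(X) = (2 + 8 + 7 + 9 + 2 + 5) / 6 = 33/6 = 5.5
  mean(Y) = (5 + 4 + 4 + 1 + 5 + 8) / 6 = 27/6 = 4.5
  x̄ = (5.5, 4.5),  deviation x̄ - mu_0 = (5.5, 4.5) - (2, 7) = (3.5, -2.5).

Step 2 — sample covariance matrix, S[i,j] = (1/(n-1)) · Σ_k (x_{k,i} - mean_i) · (x_{k,j} - mean_j), divisor n-1 = 5:
  S[X,X] = ((-3.5)·(-3.5) + (2.5)·(2.5) + (1.5)·(1.5) + (3.5)·(3.5) + (-3.5)·(-3.5) + (-0.5)·(-0.5)) / 5 = 45.5/5 = 9.1
  S[X,Y] = ((-3.5)·(0.5) + (2.5)·(-0.5) + (1.5)·(-0.5) + (3.5)·(-3.5) + (-3.5)·(0.5) + (-0.5)·(3.5)) / 5 = -19.5/5 = -3.9
  S[Y,Y] = ((0.5)·(0.5) + (-0.5)·(-0.5) + (-0.5)·(-0.5) + (-3.5)·(-3.5) + (0.5)·(0.5) + (3.5)·(3.5)) / 5 = 25.5/5 = 5.1
  S = [[9.1, -3.9],
 [-3.9, 5.1]].

Step 3 — invert S. det(S) = 9.1·5.1 - (-3.9)² = 31.2.
  S^{-1} = (1/det) · [[d, -b], [-b, a]] = [[0.1635, 0.125],
 [0.125, 0.2917]].

Step 4 — quadratic form (x̄ - mu_0)^T · S^{-1} · (x̄ - mu_0):
  S^{-1} · (x̄ - mu_0) = (0.2596, -0.2917),
  (x̄ - mu_0)^T · [...] = (3.5)·(0.2596) + (-2.5)·(-0.2917) = 1.6378.

Step 5 — scale by n: T² = 6 · 1.6378 = 9.8269.

T² ≈ 9.8269


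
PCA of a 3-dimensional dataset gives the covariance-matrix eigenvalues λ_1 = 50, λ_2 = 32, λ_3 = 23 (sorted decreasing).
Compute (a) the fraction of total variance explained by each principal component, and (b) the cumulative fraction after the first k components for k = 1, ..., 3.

Step 1 — total variance = trace(Sigma) = Σ λ_i = 50 + 32 + 23 = 105.

Step 2 — fraction explained by component i = λ_i / Σ λ:
  PC1: 50/105 = 0.4762
  PC2: 32/105 = 0.3048
  PC3: 23/105 = 0.219

Step 3 — cumulative fraction after k components = (λ_1 + ... + λ_k) / Σ λ:
  k = 1: 50/105 = 0.4762
  k = 2: (50 + 32)/105 = 82/105 = 0.781
  k = 3: (50 + 32 + 23)/105 = 105/105 = 1

Summary (fraction, with percent):

explained: PC1 0.4762 (47.62%), PC2 0.3048 (30.48%), PC3 0.219 (21.9%);  cumulative: 0.4762, 0.781, 1


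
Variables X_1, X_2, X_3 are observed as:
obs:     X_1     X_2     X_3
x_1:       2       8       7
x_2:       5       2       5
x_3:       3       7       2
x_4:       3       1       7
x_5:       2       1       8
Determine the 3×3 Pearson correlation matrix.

Step 1 — column means:
  mean(X_1) = (2 + 5 + 3 + 3 + 2) / 5 = 15/5 = 3
  mean(X_2) = (8 + 2 + 7 + 1 + 1) / 5 = 19/5 = 3.8
  mean(X_3) = (7 + 5 + 2 + 7 + 8) / 5 = 29/5 = 5.8

Step 2 — sample variances and covariances s[i,j] = (1/(n-1)) · Σ_k (x_{k,i} - mean_i) · (x_{k,j} - mean_j), with n-1 = 4:
  s[X_1,X_1] = ((-1)·(-1) + (2)·(2) + (0)·(0) + (0)·(0) + (-1)·(-1)) / 4 = 6/4 = 1.5
  s[X_1,X_2] = ((-1)·(4.2) + (2)·(-1.8) + (0)·(3.2) + (0)·(-2.8) + (-1)·(-2.8)) / 4 = -5/4 = -1.25
  s[X_1,X_3] = ((-1)·(1.2) + (2)·(-0.8) + (0)·(-3.8) + (0)·(1.2) + (-1)·(2.2)) / 4 = -5/4 = -1.25
  s[X_2,X_2] = ((4.2)·(4.2) + (-1.8)·(-1.8) + (3.2)·(3.2) + (-2.8)·(-2.8) + (-2.8)·(-2.8)) / 4 = 46.8/4 = 11.7
  s[X_2,X_3] = ((4.2)·(1.2) + (-1.8)·(-0.8) + (3.2)·(-3.8) + (-2.8)·(1.2) + (-2.8)·(2.2)) / 4 = -15.2/4 = -3.8
  s[X_3,X_3] = ((1.2)·(1.2) + (-0.8)·(-0.8) + (-3.8)·(-3.8) + (1.2)·(1.2) + (2.2)·(2.2)) / 4 = 22.8/4 = 5.7
  Sample standard deviations s_i = √(s[i,i]):
  s(X_1) = √(1.5) = 1.2247
  s(X_2) = √(11.7) = 3.4205
  s(X_3) = √(5.7) = 2.3875

Step 3 — r_{ij} = s_{ij} / (s_i · s_j):
  r[X_1,X_1] = 1 (diagonal).
  r[X_1,X_2] = -1.25 / (1.2247 · 3.4205) = -1.25 / 4.1893 = -0.2984
  r[X_1,X_3] = -1.25 / (1.2247 · 2.3875) = -1.25 / 2.924 = -0.4275
  r[X_2,X_2] = 1 (diagonal).
  r[X_2,X_3] = -3.8 / (3.4205 · 2.3875) = -3.8 / 8.1664 = -0.4653
  r[X_3,X_3] = 1 (diagonal).

R is symmetric with unit diagonal. Assembling:

R = [[1, -0.2984, -0.4275],
 [-0.2984, 1, -0.4653],
 [-0.4275, -0.4653, 1]]


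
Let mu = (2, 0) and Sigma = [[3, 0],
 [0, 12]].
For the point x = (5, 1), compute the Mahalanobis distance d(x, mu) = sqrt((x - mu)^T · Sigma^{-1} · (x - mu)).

Step 1 — centre the observation: (x - mu) = (3, 1).

Step 2 — invert Sigma. det(Sigma) = 3·12 - (0)² = 36.
  Sigma^{-1} = (1/det) · [[d, -b], [-b, a]] = [[0.3333, 0],
 [0, 0.0833]].

Step 3 — form the quadratic (x - mu)^T · Sigma^{-1} · (x - mu):
  Sigma^{-1} · (x - mu) = (1, 0.0833).
  (x - mu)^T · [Sigma^{-1} · (x - mu)] = (3)·(1) + (1)·(0.0833) = 3.0833.

Step 4 — take square root: d = √(3.0833) ≈ 1.7559.

d(x, mu) = √(3.0833) ≈ 1.7559


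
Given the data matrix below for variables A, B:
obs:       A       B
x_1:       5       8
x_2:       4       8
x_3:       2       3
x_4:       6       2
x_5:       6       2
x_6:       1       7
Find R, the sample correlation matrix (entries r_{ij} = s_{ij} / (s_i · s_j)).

Step 1 — column means:
  mean(A) = (5 + 4 + 2 + 6 + 6 + 1) / 6 = 24/6 = 4
  mean(B) = (8 + 8 + 3 + 2 + 2 + 7) / 6 = 30/6 = 5

Step 2 — sample variances and covariances s[i,j] = (1/(n-1)) · Σ_k (x_{k,i} - mean_i) · (x_{k,j} - mean_j), with n-1 = 5:
  s[A,A] = ((1)·(1) + (0)·(0) + (-2)·(-2) + (2)·(2) + (2)·(2) + (-3)·(-3)) / 5 = 22/5 = 4.4
  s[A,B] = ((1)·(3) + (0)·(3) + (-2)·(-2) + (2)·(-3) + (2)·(-3) + (-3)·(2)) / 5 = -11/5 = -2.2
  s[B,B] = ((3)·(3) + (3)·(3) + (-2)·(-2) + (-3)·(-3) + (-3)·(-3) + (2)·(2)) / 5 = 44/5 = 8.8
  Sample standard deviations s_i = √(s[i,i]):
  s(A) = √(4.4) = 2.0976
  s(B) = √(8.8) = 2.9665

Step 3 — r_{ij} = s_{ij} / (s_i · s_j):
  r[A,A] = 1 (diagonal).
  r[A,B] = -2.2 / (2.0976 · 2.9665) = -2.2 / 6.2225 = -0.3536
  r[B,B] = 1 (diagonal).

R is symmetric with unit diagonal. Assembling:

R = [[1, -0.3536],
 [-0.3536, 1]]


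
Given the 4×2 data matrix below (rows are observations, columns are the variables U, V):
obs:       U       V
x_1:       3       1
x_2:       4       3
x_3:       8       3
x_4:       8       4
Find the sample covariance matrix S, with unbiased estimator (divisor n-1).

Step 1 — column means:
  mean(U) = (3 + 4 + 8 + 8) / 4 = 23/4 = 5.75
  mean(V) = (1 + 3 + 3 + 4) / 4 = 11/4 = 2.75

Step 2 — sample covariance S[i,j] = (1/(n-1)) · Σ_k (x_{k,i} - mean_i) · (x_{k,j} - mean_j), with n-1 = 3.
  S[U,U] = ((-2.75)·(-2.75) + (-1.75)·(-1.75) + (2.25)·(2.25) + (2.25)·(2.25)) / 3 = 20.75/3 = 6.9167
  S[U,V] = ((-2.75)·(-1.75) + (-1.75)·(0.25) + (2.25)·(0.25) + (2.25)·(1.25)) / 3 = 7.75/3 = 2.5833
  S[V,V] = ((-1.75)·(-1.75) + (0.25)·(0.25) + (0.25)·(0.25) + (1.25)·(1.25)) / 3 = 4.75/3 = 1.5833

S is symmetric (S[j,i] = S[i,j]). Assembling:

S = [[6.9167, 2.5833],
 [2.5833, 1.5833]]


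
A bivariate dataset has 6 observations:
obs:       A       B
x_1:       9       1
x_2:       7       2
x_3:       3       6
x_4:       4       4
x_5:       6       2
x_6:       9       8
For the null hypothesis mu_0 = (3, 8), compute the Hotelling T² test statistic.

Step 1 — sample mean vector:
  mean(A) = (9 + 7 + 3 + 4 + 6 + 9) / 6 = 38/6 = 6.3333
  mean(B) = (1 + 2 + 6 + 4 + 2 + 8) / 6 = 23/6 = 3.8333
  x̄ = (6.3333, 3.8333),  deviation x̄ - mu_0 = (6.3333, 3.8333) - (3, 8) = (3.3333, -4.1667).

Step 2 — sample covariance matrix, S[i,j] = (1/(n-1)) · Σ_k (x_{k,i} - mean_i) · (x_{k,j} - mean_j), divisor n-1 = 5:
  S[A,A] = ((2.6667)·(2.6667) + (0.6667)·(0.6667) + (-3.3333)·(-3.3333) + (-2.3333)·(-2.3333) + (-0.3333)·(-0.3333) + (2.6667)·(2.6667)) / 5 = 31.3333/5 = 6.2667
  S[A,B] = ((2.6667)·(-2.8333) + (0.6667)·(-1.8333) + (-3.3333)·(2.1667) + (-2.3333)·(0.1667) + (-0.3333)·(-1.8333) + (2.6667)·(4.1667)) / 5 = -4.6667/5 = -0.9333
  S[B,B] = ((-2.8333)·(-2.8333) + (-1.8333)·(-1.8333) + (2.1667)·(2.1667) + (0.1667)·(0.1667) + (-1.8333)·(-1.8333) + (4.1667)·(4.1667)) / 5 = 36.8333/5 = 7.3667
  S = [[6.2667, -0.9333],
 [-0.9333, 7.3667]].

Step 3 — invert S. det(S) = 6.2667·7.3667 - (-0.9333)² = 45.2933.
  S^{-1} = (1/det) · [[d, -b], [-b, a]] = [[0.1626, 0.0206],
 [0.0206, 0.1384]].

Step 4 — quadratic form (x̄ - mu_0)^T · S^{-1} · (x̄ - mu_0):
  S^{-1} · (x̄ - mu_0) = (0.4563, -0.5078),
  (x̄ - mu_0)^T · [...] = (3.3333)·(0.4563) + (-4.1667)·(-0.5078) = 3.6368.

Step 5 — scale by n: T² = 6 · 3.6368 = 21.8207.

T² ≈ 21.8207


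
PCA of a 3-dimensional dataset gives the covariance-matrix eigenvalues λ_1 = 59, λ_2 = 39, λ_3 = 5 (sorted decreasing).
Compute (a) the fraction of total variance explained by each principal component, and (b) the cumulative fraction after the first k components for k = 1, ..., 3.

Step 1 — total variance = trace(Sigma) = Σ λ_i = 59 + 39 + 5 = 103.

Step 2 — fraction explained by component i = λ_i / Σ λ:
  PC1: 59/103 = 0.5728
  PC2: 39/103 = 0.3786
  PC3: 5/103 = 0.0485

Step 3 — cumulative fraction after k components = (λ_1 + ... + λ_k) / Σ λ:
  k = 1: 59/103 = 0.5728
  k = 2: (59 + 39)/103 = 98/103 = 0.9515
  k = 3: (59 + 39 + 5)/103 = 103/103 = 1

Summary (fraction, with percent):

explained: PC1 0.5728 (57.28%), PC2 0.3786 (37.86%), PC3 0.0485 (4.85%);  cumulative: 0.5728, 0.9515, 1


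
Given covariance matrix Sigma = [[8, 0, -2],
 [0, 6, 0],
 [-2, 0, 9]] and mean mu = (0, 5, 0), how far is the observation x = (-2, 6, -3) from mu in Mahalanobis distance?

Step 1 — centre the observation: (x - mu) = (-2, 1, -3).

Step 2 — invert Sigma (cofactor / det for 3×3, or solve directly):
  Sigma^{-1} = [[0.1324, 0, 0.0294],
 [0, 0.1667, 0],
 [0.0294, 0, 0.1176]].

Step 3 — form the quadratic (x - mu)^T · Sigma^{-1} · (x - mu):
  Sigma^{-1} · (x - mu) = (-0.3529, 0.1667, -0.4118).
  (x - mu)^T · [Sigma^{-1} · (x - mu)] = (-2)·(-0.3529) + (1)·(0.1667) + (-3)·(-0.4118) = 2.1078.

Step 4 — take square root: d = √(2.1078) ≈ 1.4518.

d(x, mu) = √(2.1078) ≈ 1.4518


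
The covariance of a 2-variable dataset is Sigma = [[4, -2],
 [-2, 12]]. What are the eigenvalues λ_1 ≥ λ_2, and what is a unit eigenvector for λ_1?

Step 1 — characteristic polynomial of 2×2 Sigma:
  det(Sigma - λI) = λ² - trace · λ + det = 0.
  trace = 4 + 12 = 16, det = 4·12 - (-2)² = 44.
Step 2 — discriminant:
  Δ = trace² - 4·det = 256 - 176 = 80.
Step 3 — eigenvalues:
  λ = (trace ± √Δ)/2 = (16 ± 8.9443)/2,
  λ_1 = 12.4721,  λ_2 = 3.5279.

Step 4 — unit eigenvector for λ_1: solve (Sigma - λ_1 I)v = 0. First row:
  (4 - 12.4721)·v_x + (-2)·v_y = 0, i.e. (-8.4721)·v_x + (-2)·v_y = 0,
  so v ∝ (b, λ_1 - a) = (-2, 8.4721); multiply by -1 so the first entry is positive: u = (2, -8.4721).
  ||u|| = √((2)² + (-8.4721)²) = √(75.7771) ≈ 8.705,
  v_1 = u/||u|| ≈ (0.2298, -0.9732) (||v_1|| = 1).

λ_1 = 12.4721,  λ_2 = 3.5279;  v_1 ≈ (0.2298, -0.9732)


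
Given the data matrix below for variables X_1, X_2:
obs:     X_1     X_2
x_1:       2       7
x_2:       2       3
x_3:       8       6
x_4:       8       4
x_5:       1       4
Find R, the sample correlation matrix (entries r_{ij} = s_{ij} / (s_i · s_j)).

Step 1 — column means:
  mean(X_1) = (2 + 2 + 8 + 8 + 1) / 5 = 21/5 = 4.2
  mean(X_2) = (7 + 3 + 6 + 4 + 4) / 5 = 24/5 = 4.8

Step 2 — sample variances and covariances s[i,j] = (1/(n-1)) · Σ_k (x_{k,i} - mean_i) · (x_{k,j} - mean_j), with n-1 = 4:
  s[X_1,X_1] = ((-2.2)·(-2.2) + (-2.2)·(-2.2) + (3.8)·(3.8) + (3.8)·(3.8) + (-3.2)·(-3.2)) / 4 = 48.8/4 = 12.2
  s[X_1,X_2] = ((-2.2)·(2.2) + (-2.2)·(-1.8) + (3.8)·(1.2) + (3.8)·(-0.8) + (-3.2)·(-0.8)) / 4 = 3.2/4 = 0.8
  s[X_2,X_2] = ((2.2)·(2.2) + (-1.8)·(-1.8) + (1.2)·(1.2) + (-0.8)·(-0.8) + (-0.8)·(-0.8)) / 4 = 10.8/4 = 2.7
  Sample standard deviations s_i = √(s[i,i]):
  s(X_1) = √(12.2) = 3.4928
  s(X_2) = √(2.7) = 1.6432

Step 3 — r_{ij} = s_{ij} / (s_i · s_j):
  r[X_1,X_1] = 1 (diagonal).
  r[X_1,X_2] = 0.8 / (3.4928 · 1.6432) = 0.8 / 5.7393 = 0.1394
  r[X_2,X_2] = 1 (diagonal).

R is symmetric with unit diagonal. Assembling:

R = [[1, 0.1394],
 [0.1394, 1]]


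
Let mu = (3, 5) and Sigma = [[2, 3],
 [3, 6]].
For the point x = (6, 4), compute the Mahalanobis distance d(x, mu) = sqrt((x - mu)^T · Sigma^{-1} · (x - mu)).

Step 1 — centre the observation: (x - mu) = (3, -1).

Step 2 — invert Sigma. det(Sigma) = 2·6 - (3)² = 3.
  Sigma^{-1} = (1/det) · [[d, -b], [-b, a]] = [[2, -1],
 [-1, 0.6667]].

Step 3 — form the quadratic (x - mu)^T · Sigma^{-1} · (x - mu):
  Sigma^{-1} · (x - mu) = (7, -3.6667).
  (x - mu)^T · [Sigma^{-1} · (x - mu)] = (3)·(7) + (-1)·(-3.6667) = 24.6667.

Step 4 — take square root: d = √(24.6667) ≈ 4.9666.

d(x, mu) = √(24.6667) ≈ 4.9666


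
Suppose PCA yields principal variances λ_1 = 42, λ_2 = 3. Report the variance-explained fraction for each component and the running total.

Step 1 — total variance = trace(Sigma) = Σ λ_i = 42 + 3 = 45.

Step 2 — fraction explained by component i = λ_i / Σ λ:
  PC1: 42/45 = 0.9333
  PC2: 3/45 = 0.0667

Step 3 — cumulative fraction after k components = (λ_1 + ... + λ_k) / Σ λ:
  k = 1: 42/45 = 0.9333
  k = 2: (42 + 3)/45 = 45/45 = 1

Summary (fraction, with percent):

explained: PC1 0.9333 (93.33%), PC2 0.0667 (6.67%);  cumulative: 0.9333, 1


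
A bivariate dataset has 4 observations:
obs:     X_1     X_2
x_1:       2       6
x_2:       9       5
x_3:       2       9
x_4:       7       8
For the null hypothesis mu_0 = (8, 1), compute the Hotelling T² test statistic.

Step 1 — sample mean vector:
  mean(X_1) = (2 + 9 + 2 + 7) / 4 = 20/4 = 5
  mean(X_2) = (6 + 5 + 9 + 8) / 4 = 28/4 = 7
  x̄ = (5, 7),  deviation x̄ - mu_0 = (5, 7) - (8, 1) = (-3, 6).

Step 2 — sample covariance matrix, S[i,j] = (1/(n-1)) · Σ_k (x_{k,i} - mean_i) · (x_{k,j} - mean_j), divisor n-1 = 3:
  S[X_1,X_1] = ((-3)·(-3) + (4)·(4) + (-3)·(-3) + (2)·(2)) / 3 = 38/3 = 12.6667
  S[X_1,X_2] = ((-3)·(-1) + (4)·(-2) + (-3)·(2) + (2)·(1)) / 3 = -9/3 = -3
  S[X_2,X_2] = ((-1)·(-1) + (-2)·(-2) + (2)·(2) + (1)·(1)) / 3 = 10/3 = 3.3333
  S = [[12.6667, -3],
 [-3, 3.3333]].

Step 3 — invert S. det(S) = 12.6667·3.3333 - (-3)² = 33.2222.
  S^{-1} = (1/det) · [[d, -b], [-b, a]] = [[0.1003, 0.0903],
 [0.0903, 0.3813]].

Step 4 — quadratic form (x̄ - mu_0)^T · S^{-1} · (x̄ - mu_0):
  S^{-1} · (x̄ - mu_0) = (0.2408, 2.0167),
  (x̄ - mu_0)^T · [...] = (-3)·(0.2408) + (6)·(2.0167) = 11.3779.

Step 5 — scale by n: T² = 4 · 11.3779 = 45.5117.

T² ≈ 45.5117
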